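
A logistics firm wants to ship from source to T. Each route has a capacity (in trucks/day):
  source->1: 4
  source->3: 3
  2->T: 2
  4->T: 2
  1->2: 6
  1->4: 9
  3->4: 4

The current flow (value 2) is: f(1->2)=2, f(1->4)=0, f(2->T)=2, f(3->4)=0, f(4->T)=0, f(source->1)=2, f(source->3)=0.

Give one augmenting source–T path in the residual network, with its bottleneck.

Residual along source->1->4->T: source->1: 2, 1->4: 9, 4->T: 2.
Bottleneck = min = 2.

source->1->4->T, bottleneck 2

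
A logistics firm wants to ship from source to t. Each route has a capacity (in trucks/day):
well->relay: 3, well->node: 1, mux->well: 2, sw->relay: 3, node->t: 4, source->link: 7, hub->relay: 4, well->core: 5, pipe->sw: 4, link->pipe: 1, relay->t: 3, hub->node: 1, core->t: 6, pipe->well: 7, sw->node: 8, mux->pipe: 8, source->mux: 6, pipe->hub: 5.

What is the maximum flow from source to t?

7

Augment source->mux->well->core->t: bottleneck 2. Total 2.
Augment source->mux->pipe->well->core->t: bottleneck 3. Total 5.
Augment source->mux->pipe->well->relay->t: bottleneck 1. Total 6.
Augment source->link->pipe->well->relay->t: bottleneck 1. Total 7.
No augmenting path remains in the residual graph.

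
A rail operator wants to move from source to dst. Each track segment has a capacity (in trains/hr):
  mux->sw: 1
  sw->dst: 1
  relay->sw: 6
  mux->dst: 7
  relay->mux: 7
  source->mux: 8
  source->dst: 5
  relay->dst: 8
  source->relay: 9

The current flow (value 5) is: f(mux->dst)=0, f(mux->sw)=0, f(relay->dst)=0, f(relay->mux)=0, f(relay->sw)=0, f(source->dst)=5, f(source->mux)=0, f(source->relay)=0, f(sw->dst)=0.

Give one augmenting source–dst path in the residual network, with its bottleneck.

source->relay->dst, bottleneck 8

Residual along source->relay->dst: source->relay: 9, relay->dst: 8.
Bottleneck = min = 8.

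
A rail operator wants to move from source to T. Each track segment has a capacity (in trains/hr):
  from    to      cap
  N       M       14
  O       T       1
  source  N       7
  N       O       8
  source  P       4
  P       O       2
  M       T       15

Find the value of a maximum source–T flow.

Augment source->P->O->T: bottleneck 1. Total 1.
Augment source->N->M->T: bottleneck 7. Total 8.
No augmenting path remains in the residual graph.

8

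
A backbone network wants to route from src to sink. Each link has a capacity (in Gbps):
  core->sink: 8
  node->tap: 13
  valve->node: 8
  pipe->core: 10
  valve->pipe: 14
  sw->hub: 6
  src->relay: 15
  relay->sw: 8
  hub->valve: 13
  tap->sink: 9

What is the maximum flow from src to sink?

6

Augment src->relay->sw->hub->valve->pipe->core->sink: bottleneck 6. Total 6.
No augmenting path remains in the residual graph.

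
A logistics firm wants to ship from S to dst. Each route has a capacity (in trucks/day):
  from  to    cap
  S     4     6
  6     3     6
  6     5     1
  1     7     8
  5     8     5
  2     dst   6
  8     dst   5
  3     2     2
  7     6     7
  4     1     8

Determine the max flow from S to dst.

3

Augment S→4→1→7→6→5→8→dst: bottleneck 1. Total 1.
Augment S→4→1→7→6→3→2→dst: bottleneck 2. Total 3.
No augmenting path remains in the residual graph.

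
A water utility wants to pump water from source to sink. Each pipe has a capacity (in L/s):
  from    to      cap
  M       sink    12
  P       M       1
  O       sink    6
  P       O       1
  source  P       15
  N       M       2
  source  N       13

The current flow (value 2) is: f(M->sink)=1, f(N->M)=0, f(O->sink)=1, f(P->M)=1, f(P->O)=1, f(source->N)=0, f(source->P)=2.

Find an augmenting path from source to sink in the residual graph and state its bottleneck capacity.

source->N->M->sink, bottleneck 2

Residual along source->N->M->sink: source->N: 13, N->M: 2, M->sink: 11.
Bottleneck = min = 2.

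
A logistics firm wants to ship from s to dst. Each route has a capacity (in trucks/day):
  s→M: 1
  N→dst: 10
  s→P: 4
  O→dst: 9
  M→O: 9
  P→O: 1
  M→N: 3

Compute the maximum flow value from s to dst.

Augment s→P→O→dst: bottleneck 1. Total 1.
Augment s→M→O→dst: bottleneck 1. Total 2.
No augmenting path remains in the residual graph.

2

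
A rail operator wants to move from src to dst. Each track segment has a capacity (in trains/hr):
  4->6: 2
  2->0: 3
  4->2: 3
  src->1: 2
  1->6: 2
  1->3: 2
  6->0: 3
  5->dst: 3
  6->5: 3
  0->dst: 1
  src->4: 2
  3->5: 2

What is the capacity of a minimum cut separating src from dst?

4

Max flow = 4 (via 3 augmenting paths).
In the residual at optimum, the set reachable from src is {src}.
Cut edges: src->4 (cap 2), src->1 (cap 2). Sum = 4.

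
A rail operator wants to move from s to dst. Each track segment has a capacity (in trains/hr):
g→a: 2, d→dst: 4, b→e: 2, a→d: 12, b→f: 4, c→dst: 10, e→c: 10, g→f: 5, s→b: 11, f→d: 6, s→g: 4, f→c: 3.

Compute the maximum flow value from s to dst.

9

Augment s→g→a→d→dst: bottleneck 2. Total 2.
Augment s→g→f→d→dst: bottleneck 2. Total 4.
Augment s→b→f→c→dst: bottleneck 3. Total 7.
Augment s→b→e→c→dst: bottleneck 2. Total 9.
No augmenting path remains in the residual graph.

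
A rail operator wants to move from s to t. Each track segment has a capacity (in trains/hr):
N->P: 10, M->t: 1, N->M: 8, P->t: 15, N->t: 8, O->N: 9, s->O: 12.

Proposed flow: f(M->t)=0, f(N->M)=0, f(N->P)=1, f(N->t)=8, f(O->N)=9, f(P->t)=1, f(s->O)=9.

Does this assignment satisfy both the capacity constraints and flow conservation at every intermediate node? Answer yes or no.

Yes

Every edge has 0 ≤ f(e) ≤ cap(e).
At each intermediate node, inflow equals outflow.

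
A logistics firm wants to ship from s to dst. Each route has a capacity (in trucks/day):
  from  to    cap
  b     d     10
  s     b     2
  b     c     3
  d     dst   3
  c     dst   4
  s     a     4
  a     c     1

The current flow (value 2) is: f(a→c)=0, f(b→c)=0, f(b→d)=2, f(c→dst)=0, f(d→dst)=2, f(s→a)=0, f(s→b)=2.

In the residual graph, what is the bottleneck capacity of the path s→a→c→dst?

1

Residual capacities along the path: s→a: 4, a→c: 1, c→dst: 4.
Minimum is 1.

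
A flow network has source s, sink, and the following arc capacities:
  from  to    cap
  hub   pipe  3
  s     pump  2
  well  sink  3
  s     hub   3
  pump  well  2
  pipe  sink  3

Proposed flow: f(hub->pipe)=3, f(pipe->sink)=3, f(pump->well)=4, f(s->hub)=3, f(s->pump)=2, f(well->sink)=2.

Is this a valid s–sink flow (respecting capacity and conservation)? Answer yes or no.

Capacity violated on pump->well: flow 4 > capacity 2.

No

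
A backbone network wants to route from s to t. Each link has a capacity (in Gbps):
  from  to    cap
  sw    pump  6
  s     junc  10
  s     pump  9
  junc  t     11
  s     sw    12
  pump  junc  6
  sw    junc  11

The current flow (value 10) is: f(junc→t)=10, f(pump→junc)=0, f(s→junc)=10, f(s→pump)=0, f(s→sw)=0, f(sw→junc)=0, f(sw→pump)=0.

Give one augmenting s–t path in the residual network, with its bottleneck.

s→sw→junc→t, bottleneck 1

Residual along s→sw→junc→t: s→sw: 12, sw→junc: 11, junc→t: 1.
Bottleneck = min = 1.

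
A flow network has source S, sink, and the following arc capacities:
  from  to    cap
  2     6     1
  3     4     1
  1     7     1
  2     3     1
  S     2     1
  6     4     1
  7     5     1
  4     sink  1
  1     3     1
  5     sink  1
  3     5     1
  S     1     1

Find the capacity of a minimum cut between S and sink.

Max flow = 2 (via 2 augmenting paths).
In the residual at optimum, the set reachable from S is {S}.
Cut edges: S->2 (cap 1), S->1 (cap 1). Sum = 2.

2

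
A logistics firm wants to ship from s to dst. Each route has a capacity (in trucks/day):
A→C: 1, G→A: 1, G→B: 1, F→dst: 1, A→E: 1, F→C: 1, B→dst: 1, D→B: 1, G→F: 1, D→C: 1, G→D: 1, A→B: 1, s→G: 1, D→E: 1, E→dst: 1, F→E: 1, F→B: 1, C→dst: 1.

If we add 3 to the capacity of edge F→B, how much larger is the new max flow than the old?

0

Original max flow = 1.
Edge F→B does not cross the min cut (source side {s}), so extra capacity there cannot help.
New max flow = 1. Increase = 0.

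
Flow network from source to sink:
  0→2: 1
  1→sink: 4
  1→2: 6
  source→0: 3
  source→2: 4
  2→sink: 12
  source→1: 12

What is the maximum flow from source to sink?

15

Augment source→1→sink: bottleneck 4. Total 4.
Augment source→2→sink: bottleneck 4. Total 8.
Augment source→0→2→sink: bottleneck 1. Total 9.
Augment source→1→2→sink: bottleneck 6. Total 15.
No augmenting path remains in the residual graph.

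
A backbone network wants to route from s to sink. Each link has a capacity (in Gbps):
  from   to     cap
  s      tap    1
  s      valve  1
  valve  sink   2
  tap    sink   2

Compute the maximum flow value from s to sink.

Augment s→tap→sink: bottleneck 1. Total 1.
Augment s→valve→sink: bottleneck 1. Total 2.
No augmenting path remains in the residual graph.

2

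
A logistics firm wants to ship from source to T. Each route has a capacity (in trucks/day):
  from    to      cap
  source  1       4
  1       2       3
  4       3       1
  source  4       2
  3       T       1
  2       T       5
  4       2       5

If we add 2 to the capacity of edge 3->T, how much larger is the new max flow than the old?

0

Original max flow = 5.
Edge 3->T does not cross the min cut (source side {1, source}), so extra capacity there cannot help.
New max flow = 5. Increase = 0.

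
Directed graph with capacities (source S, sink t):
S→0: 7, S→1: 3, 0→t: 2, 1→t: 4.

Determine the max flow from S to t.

Augment S→0→t: bottleneck 2. Total 2.
Augment S→1→t: bottleneck 3. Total 5.
No augmenting path remains in the residual graph.

5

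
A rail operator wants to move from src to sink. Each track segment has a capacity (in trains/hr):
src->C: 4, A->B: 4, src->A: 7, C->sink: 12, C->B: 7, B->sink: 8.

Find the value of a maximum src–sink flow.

Augment src->C->sink: bottleneck 4. Total 4.
Augment src->A->B->sink: bottleneck 4. Total 8.
No augmenting path remains in the residual graph.

8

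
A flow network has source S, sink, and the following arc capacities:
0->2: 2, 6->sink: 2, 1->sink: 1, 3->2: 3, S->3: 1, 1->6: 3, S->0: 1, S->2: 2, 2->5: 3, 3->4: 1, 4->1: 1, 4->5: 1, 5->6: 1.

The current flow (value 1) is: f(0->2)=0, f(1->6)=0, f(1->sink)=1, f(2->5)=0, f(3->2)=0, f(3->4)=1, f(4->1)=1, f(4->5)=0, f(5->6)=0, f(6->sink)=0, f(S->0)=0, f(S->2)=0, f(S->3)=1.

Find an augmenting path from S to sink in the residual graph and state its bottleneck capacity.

Residual along S->2->5->6->sink: S->2: 2, 2->5: 3, 5->6: 1, 6->sink: 2.
Bottleneck = min = 1.

S->2->5->6->sink, bottleneck 1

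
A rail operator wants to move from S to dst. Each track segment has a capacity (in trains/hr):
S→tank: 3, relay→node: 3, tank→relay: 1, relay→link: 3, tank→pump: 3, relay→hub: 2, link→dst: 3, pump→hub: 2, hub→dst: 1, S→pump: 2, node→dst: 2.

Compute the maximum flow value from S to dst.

2

Augment S→pump→hub→dst: bottleneck 1. Total 1.
Augment S→tank→relay→node→dst: bottleneck 1. Total 2.
No augmenting path remains in the residual graph.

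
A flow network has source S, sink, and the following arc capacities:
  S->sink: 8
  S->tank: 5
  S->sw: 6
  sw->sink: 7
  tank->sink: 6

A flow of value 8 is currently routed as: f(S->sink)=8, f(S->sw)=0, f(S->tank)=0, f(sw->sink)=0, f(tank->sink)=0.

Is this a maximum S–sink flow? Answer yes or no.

No

Residual path S->sw->sink has bottleneck 6 > 0.
Pushing 6 along it raises the flow to 14, so the given flow is not maximum.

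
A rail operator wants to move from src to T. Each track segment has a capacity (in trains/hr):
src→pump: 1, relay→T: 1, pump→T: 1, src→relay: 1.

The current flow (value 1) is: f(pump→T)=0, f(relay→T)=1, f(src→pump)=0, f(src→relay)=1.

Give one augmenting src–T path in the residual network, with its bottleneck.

src→pump→T, bottleneck 1

Residual along src→pump→T: src→pump: 1, pump→T: 1.
Bottleneck = min = 1.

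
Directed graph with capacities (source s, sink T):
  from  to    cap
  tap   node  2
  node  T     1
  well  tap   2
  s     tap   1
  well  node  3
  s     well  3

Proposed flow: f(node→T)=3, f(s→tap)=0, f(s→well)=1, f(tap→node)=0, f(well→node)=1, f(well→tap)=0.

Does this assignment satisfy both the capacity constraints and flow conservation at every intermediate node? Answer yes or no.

Capacity violated on node→T: flow 3 > capacity 1.

No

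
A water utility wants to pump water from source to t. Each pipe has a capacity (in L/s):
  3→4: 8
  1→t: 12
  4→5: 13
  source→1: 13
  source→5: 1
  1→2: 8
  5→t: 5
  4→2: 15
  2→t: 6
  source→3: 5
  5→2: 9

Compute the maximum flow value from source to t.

Augment source→1→t: bottleneck 12. Total 12.
Augment source→5→t: bottleneck 1. Total 13.
Augment source→1→2→t: bottleneck 1. Total 14.
Augment source→3→4→5→t: bottleneck 4. Total 18.
Augment source→3→4→2→t: bottleneck 1. Total 19.
No augmenting path remains in the residual graph.

19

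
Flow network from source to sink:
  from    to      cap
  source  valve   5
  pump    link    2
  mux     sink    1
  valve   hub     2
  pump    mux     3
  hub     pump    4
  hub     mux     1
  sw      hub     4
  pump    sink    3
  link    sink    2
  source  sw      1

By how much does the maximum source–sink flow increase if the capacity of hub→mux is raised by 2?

0

Original max flow = 3.
Edge hub→mux does not cross the min cut (source side {source, valve}), so extra capacity there cannot help.
New max flow = 3. Increase = 0.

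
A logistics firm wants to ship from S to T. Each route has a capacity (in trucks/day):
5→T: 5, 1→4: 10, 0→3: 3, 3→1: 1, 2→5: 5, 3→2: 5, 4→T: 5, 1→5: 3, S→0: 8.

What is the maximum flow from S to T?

3

Augment S→0→3→1→5→T: bottleneck 1. Total 1.
Augment S→0→3→2→5→T: bottleneck 2. Total 3.
No augmenting path remains in the residual graph.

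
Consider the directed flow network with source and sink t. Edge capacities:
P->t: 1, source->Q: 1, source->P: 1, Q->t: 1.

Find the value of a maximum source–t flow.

Augment source->P->t: bottleneck 1. Total 1.
Augment source->Q->t: bottleneck 1. Total 2.
No augmenting path remains in the residual graph.

2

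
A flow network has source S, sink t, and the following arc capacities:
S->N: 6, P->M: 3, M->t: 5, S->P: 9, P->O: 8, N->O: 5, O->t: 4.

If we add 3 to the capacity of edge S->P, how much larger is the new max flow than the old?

Original max flow = 7.
Edge S->P does not cross the min cut (source side {N, O, P, S}), so extra capacity there cannot help.
New max flow = 7. Increase = 0.

0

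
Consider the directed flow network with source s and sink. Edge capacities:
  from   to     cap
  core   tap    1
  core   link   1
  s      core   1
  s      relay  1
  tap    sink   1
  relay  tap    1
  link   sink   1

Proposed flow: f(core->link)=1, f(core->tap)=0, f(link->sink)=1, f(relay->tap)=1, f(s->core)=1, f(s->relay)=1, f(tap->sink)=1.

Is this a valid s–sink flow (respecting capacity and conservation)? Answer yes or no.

Every edge has 0 ≤ f(e) ≤ cap(e).
At each intermediate node, inflow equals outflow.

Yes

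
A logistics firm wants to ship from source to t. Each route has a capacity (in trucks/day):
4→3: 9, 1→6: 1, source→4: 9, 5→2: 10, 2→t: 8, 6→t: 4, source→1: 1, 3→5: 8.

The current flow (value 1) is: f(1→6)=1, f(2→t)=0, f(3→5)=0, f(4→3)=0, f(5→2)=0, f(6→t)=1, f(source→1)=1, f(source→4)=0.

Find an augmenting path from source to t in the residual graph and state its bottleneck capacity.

source→4→3→5→2→t, bottleneck 8

Residual along source→4→3→5→2→t: source→4: 9, 4→3: 9, 3→5: 8, 5→2: 10, 2→t: 8.
Bottleneck = min = 8.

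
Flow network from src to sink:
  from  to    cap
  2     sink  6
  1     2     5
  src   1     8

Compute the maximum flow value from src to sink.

5

Augment src→1→2→sink: bottleneck 5. Total 5.
No augmenting path remains in the residual graph.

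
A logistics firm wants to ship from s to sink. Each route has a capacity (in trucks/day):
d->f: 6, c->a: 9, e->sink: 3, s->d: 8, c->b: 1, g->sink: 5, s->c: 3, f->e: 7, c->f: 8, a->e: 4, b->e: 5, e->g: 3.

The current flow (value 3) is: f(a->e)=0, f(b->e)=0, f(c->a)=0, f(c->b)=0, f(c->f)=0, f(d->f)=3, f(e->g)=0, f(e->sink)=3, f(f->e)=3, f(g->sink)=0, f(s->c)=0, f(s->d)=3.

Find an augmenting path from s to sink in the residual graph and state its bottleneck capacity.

Residual along s->d->f->e->g->sink: s->d: 5, d->f: 3, f->e: 4, e->g: 3, g->sink: 5.
Bottleneck = min = 3.

s->d->f->e->g->sink, bottleneck 3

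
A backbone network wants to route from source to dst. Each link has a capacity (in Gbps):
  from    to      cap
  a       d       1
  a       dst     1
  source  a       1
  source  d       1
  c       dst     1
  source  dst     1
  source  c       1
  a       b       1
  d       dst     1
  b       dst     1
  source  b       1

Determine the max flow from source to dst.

5

Augment source->dst: bottleneck 1. Total 1.
Augment source->c->dst: bottleneck 1. Total 2.
Augment source->a->dst: bottleneck 1. Total 3.
Augment source->d->dst: bottleneck 1. Total 4.
Augment source->b->dst: bottleneck 1. Total 5.
No augmenting path remains in the residual graph.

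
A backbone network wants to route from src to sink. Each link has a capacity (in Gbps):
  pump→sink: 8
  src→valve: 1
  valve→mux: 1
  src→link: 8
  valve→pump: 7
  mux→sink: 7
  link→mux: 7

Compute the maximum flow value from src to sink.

8

Augment src→link→mux→sink: bottleneck 7. Total 7.
Augment src→valve→pump→sink: bottleneck 1. Total 8.
No augmenting path remains in the residual graph.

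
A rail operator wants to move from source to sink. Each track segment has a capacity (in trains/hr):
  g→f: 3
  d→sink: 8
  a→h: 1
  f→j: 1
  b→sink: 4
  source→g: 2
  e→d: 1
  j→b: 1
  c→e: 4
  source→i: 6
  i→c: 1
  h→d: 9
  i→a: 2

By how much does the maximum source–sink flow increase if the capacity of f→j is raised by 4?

Original max flow = 3.
Even with extra capacity on f→j, another cut of capacity 3 remains binding.
New max flow = 3. Increase = 0.

0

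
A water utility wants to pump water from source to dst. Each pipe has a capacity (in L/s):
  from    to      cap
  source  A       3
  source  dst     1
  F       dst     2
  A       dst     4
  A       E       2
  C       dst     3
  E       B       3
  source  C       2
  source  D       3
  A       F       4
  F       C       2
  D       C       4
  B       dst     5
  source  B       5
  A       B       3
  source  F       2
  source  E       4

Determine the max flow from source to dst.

14

Augment source->dst: bottleneck 1. Total 1.
Augment source->A->dst: bottleneck 3. Total 4.
Augment source->F->dst: bottleneck 2. Total 6.
Augment source->C->dst: bottleneck 2. Total 8.
Augment source->B->dst: bottleneck 5. Total 13.
Augment source->D->C->dst: bottleneck 1. Total 14.
No augmenting path remains in the residual graph.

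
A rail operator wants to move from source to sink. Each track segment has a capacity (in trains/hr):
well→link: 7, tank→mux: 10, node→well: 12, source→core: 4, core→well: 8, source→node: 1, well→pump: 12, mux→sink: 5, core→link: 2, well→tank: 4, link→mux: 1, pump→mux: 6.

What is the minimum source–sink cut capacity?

5

Max flow = 5 (via 3 augmenting paths).
In the residual at optimum, the set reachable from source is {source}.
Cut edges: source→node (cap 1), source→core (cap 4). Sum = 5.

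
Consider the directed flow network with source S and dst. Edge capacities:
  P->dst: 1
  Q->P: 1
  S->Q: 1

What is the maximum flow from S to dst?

Augment S->Q->P->dst: bottleneck 1. Total 1.
No augmenting path remains in the residual graph.

1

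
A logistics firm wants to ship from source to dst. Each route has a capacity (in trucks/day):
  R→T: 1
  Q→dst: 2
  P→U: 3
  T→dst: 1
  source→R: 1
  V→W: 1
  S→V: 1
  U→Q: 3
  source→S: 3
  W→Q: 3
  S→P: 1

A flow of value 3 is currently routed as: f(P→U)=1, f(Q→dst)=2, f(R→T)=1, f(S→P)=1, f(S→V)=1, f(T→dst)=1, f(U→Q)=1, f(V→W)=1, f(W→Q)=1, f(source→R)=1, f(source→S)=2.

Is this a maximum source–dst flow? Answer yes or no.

Yes

Residual reachable from source: {S, source}; dst is not reachable.
Saturated cut: S→V, S→P, source→R with total capacity 3 = current flow value. Flow is maximum.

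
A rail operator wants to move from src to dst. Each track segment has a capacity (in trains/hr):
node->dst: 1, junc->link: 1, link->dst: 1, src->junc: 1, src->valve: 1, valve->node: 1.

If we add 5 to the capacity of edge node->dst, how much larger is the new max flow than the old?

Original max flow = 2.
Edge node->dst does not cross the min cut (source side {src}), so extra capacity there cannot help.
New max flow = 2. Increase = 0.

0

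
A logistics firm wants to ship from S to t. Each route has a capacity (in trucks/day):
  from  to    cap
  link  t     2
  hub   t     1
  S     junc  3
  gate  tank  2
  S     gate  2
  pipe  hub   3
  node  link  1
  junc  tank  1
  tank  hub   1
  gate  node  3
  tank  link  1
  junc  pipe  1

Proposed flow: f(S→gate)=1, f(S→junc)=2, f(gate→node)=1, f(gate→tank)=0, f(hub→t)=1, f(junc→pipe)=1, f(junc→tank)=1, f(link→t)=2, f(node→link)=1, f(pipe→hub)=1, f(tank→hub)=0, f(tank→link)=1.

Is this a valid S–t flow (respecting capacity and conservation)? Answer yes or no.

Yes

Every edge has 0 ≤ f(e) ≤ cap(e).
At each intermediate node, inflow equals outflow.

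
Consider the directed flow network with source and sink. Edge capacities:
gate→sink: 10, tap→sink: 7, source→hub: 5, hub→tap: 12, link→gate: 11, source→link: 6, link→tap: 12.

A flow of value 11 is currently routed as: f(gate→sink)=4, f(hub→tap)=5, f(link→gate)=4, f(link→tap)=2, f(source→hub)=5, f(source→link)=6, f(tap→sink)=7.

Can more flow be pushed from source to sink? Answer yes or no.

Residual reachable from source: {source}; sink is not reachable.
Saturated cut: source→hub, source→link with total capacity 11 = current flow value. Flow is maximum.

No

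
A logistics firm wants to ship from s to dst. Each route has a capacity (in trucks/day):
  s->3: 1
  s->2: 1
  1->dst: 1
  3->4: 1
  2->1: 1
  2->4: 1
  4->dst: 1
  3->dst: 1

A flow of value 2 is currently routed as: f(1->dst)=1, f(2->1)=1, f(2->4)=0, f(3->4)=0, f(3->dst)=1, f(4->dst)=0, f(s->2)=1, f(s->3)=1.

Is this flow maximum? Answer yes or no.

Yes

Residual reachable from s: {s}; dst is not reachable.
Saturated cut: s->3, s->2 with total capacity 2 = current flow value. Flow is maximum.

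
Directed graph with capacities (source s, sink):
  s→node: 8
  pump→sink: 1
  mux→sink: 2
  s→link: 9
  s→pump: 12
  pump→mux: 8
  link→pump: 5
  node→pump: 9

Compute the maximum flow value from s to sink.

Augment s→pump→sink: bottleneck 1. Total 1.
Augment s→pump→mux→sink: bottleneck 2. Total 3.
No augmenting path remains in the residual graph.

3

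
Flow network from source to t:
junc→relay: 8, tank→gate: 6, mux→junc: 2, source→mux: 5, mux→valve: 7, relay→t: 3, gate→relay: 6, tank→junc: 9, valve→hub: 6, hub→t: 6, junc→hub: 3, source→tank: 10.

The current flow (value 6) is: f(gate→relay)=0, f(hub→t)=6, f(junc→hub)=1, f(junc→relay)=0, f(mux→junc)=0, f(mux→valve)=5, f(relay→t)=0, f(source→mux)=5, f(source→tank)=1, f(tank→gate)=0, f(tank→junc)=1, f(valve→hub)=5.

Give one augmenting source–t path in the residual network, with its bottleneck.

Residual along source→tank→junc→relay→t: source→tank: 9, tank→junc: 8, junc→relay: 8, relay→t: 3.
Bottleneck = min = 3.

source→tank→junc→relay→t, bottleneck 3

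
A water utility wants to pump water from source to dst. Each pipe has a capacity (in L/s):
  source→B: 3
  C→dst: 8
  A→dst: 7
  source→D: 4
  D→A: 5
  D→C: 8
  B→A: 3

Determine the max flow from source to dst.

7

Augment source→D→C→dst: bottleneck 4. Total 4.
Augment source→B→A→dst: bottleneck 3. Total 7.
No augmenting path remains in the residual graph.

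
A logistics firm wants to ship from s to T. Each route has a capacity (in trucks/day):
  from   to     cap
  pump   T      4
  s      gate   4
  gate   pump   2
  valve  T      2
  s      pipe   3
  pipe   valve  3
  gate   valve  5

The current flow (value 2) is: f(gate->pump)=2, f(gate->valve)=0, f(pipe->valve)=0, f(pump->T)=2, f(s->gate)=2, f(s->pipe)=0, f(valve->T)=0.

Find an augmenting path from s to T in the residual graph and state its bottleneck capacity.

s->gate->valve->T, bottleneck 2

Residual along s->gate->valve->T: s->gate: 2, gate->valve: 5, valve->T: 2.
Bottleneck = min = 2.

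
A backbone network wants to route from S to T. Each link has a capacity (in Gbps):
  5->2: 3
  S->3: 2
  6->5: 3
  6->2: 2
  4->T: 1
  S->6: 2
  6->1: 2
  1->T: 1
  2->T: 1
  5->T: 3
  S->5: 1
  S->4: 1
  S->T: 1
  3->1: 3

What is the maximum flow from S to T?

Augment S->T: bottleneck 1. Total 1.
Augment S->5->T: bottleneck 1. Total 2.
Augment S->4->T: bottleneck 1. Total 3.
Augment S->3->1->T: bottleneck 1. Total 4.
Augment S->6->5->T: bottleneck 2. Total 6.
No augmenting path remains in the residual graph.

6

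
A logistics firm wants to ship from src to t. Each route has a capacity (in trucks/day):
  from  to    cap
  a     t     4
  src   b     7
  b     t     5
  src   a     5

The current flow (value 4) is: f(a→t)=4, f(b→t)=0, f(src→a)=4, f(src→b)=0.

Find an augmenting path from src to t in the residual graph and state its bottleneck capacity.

src→b→t, bottleneck 5

Residual along src→b→t: src→b: 7, b→t: 5.
Bottleneck = min = 5.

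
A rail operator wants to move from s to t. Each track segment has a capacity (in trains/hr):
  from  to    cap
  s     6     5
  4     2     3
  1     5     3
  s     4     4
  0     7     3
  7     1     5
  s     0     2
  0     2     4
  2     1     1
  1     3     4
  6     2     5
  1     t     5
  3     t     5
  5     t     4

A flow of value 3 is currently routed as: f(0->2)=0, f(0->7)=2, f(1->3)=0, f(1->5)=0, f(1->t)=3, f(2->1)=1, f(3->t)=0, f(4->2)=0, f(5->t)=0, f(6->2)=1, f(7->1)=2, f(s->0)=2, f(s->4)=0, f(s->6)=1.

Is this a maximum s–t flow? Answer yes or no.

Yes

Residual reachable from s: {2, 4, 6, s}; t is not reachable.
Saturated cut: s->0, 2->1 with total capacity 3 = current flow value. Flow is maximum.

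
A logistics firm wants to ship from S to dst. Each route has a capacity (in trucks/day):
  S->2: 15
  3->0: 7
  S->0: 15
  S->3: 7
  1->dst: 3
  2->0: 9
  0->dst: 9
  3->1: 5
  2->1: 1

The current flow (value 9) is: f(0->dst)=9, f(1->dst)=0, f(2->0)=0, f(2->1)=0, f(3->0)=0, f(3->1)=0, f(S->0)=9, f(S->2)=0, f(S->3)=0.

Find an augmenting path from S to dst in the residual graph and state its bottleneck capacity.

Residual along S->3->1->dst: S->3: 7, 3->1: 5, 1->dst: 3.
Bottleneck = min = 3.

S->3->1->dst, bottleneck 3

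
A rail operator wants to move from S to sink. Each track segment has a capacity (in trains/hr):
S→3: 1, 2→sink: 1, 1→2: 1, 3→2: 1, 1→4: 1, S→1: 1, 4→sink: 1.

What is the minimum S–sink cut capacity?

2

Max flow = 2 (via 2 augmenting paths).
In the residual at optimum, the set reachable from S is {S}.
Cut edges: S→1 (cap 1), S→3 (cap 1). Sum = 2.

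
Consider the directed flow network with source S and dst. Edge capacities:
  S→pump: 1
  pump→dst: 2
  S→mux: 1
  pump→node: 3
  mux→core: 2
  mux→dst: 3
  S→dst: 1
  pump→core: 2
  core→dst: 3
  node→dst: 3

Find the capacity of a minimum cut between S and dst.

Max flow = 3 (via 3 augmenting paths).
In the residual at optimum, the set reachable from S is {S}.
Cut edges: S→mux (cap 1), S→pump (cap 1), S→dst (cap 1). Sum = 3.

3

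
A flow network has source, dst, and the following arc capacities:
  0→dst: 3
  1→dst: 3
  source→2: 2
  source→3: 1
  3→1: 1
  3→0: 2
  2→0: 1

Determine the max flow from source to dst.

Augment source→3→1→dst: bottleneck 1. Total 1.
Augment source→2→0→dst: bottleneck 1. Total 2.
No augmenting path remains in the residual graph.

2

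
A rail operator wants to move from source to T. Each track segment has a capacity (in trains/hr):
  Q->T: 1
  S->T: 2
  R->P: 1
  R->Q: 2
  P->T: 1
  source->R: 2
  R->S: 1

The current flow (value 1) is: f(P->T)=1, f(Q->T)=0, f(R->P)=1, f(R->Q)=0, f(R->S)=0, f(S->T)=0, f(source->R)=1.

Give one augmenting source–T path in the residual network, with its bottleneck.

Residual along source->R->Q->T: source->R: 1, R->Q: 2, Q->T: 1.
Bottleneck = min = 1.

source->R->Q->T, bottleneck 1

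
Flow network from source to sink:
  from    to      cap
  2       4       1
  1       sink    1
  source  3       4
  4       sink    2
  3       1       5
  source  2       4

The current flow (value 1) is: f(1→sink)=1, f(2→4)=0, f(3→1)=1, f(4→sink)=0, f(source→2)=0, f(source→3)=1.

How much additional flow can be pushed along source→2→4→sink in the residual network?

1

Residual capacities along the path: source→2: 4, 2→4: 1, 4→sink: 2.
Minimum is 1.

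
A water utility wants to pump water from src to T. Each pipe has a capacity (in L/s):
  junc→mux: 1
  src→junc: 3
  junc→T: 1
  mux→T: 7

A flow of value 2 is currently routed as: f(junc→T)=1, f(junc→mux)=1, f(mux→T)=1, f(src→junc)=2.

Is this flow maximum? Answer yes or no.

Residual reachable from src: {junc, src}; T is not reachable.
Saturated cut: junc→mux, junc→T with total capacity 2 = current flow value. Flow is maximum.

Yes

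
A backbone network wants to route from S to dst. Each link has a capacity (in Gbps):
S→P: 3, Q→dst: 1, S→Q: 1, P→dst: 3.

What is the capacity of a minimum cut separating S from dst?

Max flow = 4 (via 2 augmenting paths).
In the residual at optimum, the set reachable from S is {S}.
Cut edges: S→Q (cap 1), S→P (cap 3). Sum = 4.

4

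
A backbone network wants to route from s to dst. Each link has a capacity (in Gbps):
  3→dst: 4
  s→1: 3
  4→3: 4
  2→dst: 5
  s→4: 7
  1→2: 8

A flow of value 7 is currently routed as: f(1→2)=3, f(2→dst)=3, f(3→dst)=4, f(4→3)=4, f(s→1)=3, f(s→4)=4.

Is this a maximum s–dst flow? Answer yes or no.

Yes

Residual reachable from s: {4, s}; dst is not reachable.
Saturated cut: 4→3, s→1 with total capacity 7 = current flow value. Flow is maximum.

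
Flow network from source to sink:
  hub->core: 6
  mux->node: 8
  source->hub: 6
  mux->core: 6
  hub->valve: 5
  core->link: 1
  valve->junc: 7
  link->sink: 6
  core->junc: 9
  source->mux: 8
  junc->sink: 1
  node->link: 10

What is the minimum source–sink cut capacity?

Max flow = 7 (via 3 augmenting paths).
In the residual at optimum, the set reachable from source is {core, hub, junc, link, mux, node, source, valve}.
Cut edges: junc->sink (cap 1), link->sink (cap 6). Sum = 7.

7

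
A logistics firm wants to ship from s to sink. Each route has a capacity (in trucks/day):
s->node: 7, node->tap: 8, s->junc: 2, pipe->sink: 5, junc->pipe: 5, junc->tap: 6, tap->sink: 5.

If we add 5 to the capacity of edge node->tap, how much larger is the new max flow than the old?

0

Original max flow = 7.
Edge node->tap does not cross the min cut (source side {node, s, tap}), so extra capacity there cannot help.
New max flow = 7. Increase = 0.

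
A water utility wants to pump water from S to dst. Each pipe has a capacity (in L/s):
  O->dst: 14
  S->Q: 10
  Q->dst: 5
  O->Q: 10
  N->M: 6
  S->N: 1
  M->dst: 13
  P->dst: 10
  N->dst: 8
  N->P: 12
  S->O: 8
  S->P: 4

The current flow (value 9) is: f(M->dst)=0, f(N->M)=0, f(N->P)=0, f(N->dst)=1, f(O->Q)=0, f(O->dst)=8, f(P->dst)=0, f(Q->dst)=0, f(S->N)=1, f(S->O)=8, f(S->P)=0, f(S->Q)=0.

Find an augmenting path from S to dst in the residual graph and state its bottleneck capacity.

Residual along S->Q->dst: S->Q: 10, Q->dst: 5.
Bottleneck = min = 5.

S->Q->dst, bottleneck 5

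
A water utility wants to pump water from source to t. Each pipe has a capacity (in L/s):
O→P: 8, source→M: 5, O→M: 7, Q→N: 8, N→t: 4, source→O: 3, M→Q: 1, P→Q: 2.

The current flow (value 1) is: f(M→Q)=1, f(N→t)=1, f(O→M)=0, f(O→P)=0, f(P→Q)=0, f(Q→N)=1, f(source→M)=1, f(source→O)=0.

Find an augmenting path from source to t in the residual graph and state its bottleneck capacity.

source→O→P→Q→N→t, bottleneck 2

Residual along source→O→P→Q→N→t: source→O: 3, O→P: 8, P→Q: 2, Q→N: 7, N→t: 3.
Bottleneck = min = 2.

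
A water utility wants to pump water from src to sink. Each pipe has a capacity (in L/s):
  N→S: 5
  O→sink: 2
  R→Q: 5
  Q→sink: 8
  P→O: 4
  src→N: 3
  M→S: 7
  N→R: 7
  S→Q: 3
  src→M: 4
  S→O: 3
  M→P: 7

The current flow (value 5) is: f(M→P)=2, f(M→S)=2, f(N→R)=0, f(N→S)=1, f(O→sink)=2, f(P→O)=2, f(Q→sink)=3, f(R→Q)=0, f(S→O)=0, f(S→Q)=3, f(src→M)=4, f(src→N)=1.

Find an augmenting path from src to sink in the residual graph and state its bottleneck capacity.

src→N→R→Q→sink, bottleneck 2

Residual along src→N→R→Q→sink: src→N: 2, N→R: 7, R→Q: 5, Q→sink: 5.
Bottleneck = min = 2.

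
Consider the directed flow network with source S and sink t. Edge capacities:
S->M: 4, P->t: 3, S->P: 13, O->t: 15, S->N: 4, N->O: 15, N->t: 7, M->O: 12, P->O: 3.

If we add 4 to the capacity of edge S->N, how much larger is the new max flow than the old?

Original max flow = 14.
After raising cap(S->N), augmenting paths through that edge carry 4 more units.
New max flow = 18. Increase = 4.

4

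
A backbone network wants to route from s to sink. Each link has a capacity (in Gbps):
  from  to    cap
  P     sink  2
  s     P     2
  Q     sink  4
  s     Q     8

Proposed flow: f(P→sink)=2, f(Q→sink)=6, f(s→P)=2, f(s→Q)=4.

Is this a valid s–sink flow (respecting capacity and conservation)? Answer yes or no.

Capacity violated on Q→sink: flow 6 > capacity 4.

No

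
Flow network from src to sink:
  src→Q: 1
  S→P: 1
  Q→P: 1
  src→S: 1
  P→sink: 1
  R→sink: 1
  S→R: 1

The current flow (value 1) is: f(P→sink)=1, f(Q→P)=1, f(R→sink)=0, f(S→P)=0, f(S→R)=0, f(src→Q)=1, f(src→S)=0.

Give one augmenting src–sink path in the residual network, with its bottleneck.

src→S→R→sink, bottleneck 1

Residual along src→S→R→sink: src→S: 1, S→R: 1, R→sink: 1.
Bottleneck = min = 1.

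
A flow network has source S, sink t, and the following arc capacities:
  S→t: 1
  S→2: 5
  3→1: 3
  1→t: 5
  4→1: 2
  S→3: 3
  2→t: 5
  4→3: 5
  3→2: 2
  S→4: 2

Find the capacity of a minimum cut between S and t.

Max flow = 11 (via 4 augmenting paths).
In the residual at optimum, the set reachable from S is {S}.
Cut edges: S→4 (cap 2), S→3 (cap 3), S→2 (cap 5), S→t (cap 1). Sum = 11.

11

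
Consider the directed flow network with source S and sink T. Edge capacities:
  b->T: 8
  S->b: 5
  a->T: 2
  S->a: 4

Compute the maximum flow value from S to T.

7

Augment S->b->T: bottleneck 5. Total 5.
Augment S->a->T: bottleneck 2. Total 7.
No augmenting path remains in the residual graph.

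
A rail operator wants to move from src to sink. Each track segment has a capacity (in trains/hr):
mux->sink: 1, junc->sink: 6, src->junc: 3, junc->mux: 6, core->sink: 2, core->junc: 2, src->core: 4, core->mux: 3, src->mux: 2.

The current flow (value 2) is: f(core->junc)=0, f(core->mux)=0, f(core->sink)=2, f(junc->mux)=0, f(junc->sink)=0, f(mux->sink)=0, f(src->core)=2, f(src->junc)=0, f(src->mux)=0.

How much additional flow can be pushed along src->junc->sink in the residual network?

Residual capacities along the path: src->junc: 3, junc->sink: 6.
Minimum is 3.

3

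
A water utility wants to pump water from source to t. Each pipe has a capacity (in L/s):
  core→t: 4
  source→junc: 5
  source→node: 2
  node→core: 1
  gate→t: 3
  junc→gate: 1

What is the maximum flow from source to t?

Augment source→node→core→t: bottleneck 1. Total 1.
Augment source→junc→gate→t: bottleneck 1. Total 2.
No augmenting path remains in the residual graph.

2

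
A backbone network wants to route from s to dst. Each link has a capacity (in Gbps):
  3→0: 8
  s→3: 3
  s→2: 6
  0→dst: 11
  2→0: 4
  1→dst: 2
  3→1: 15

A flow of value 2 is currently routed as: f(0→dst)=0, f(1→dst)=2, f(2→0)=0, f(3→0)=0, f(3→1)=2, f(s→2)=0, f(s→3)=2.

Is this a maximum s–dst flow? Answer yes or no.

Residual path s→3→0→dst has bottleneck 1 > 0.
Pushing 1 along it raises the flow to 3, so the given flow is not maximum.

No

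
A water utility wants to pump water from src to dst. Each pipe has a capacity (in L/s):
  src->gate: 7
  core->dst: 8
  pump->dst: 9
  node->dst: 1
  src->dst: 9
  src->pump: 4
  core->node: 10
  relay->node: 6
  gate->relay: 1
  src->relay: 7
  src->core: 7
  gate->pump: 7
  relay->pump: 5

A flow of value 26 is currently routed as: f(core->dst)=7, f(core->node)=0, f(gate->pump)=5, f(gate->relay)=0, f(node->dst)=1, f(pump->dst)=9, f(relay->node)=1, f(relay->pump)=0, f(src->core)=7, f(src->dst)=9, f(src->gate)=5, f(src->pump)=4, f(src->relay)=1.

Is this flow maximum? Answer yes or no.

Residual reachable from src: {gate, node, pump, relay, src}; dst is not reachable.
Saturated cut: src->core, src->dst, node->dst, pump->dst with total capacity 26 = current flow value. Flow is maximum.

Yes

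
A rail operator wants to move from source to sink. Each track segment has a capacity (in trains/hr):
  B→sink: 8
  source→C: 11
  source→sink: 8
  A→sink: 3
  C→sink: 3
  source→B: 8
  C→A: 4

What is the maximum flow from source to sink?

22

Augment source→sink: bottleneck 8. Total 8.
Augment source→C→sink: bottleneck 3. Total 11.
Augment source→B→sink: bottleneck 8. Total 19.
Augment source→C→A→sink: bottleneck 3. Total 22.
No augmenting path remains in the residual graph.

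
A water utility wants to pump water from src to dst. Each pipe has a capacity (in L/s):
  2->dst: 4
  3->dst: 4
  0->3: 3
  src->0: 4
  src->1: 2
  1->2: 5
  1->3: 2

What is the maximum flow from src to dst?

5

Augment src->0->3->dst: bottleneck 3. Total 3.
Augment src->1->3->dst: bottleneck 1. Total 4.
Augment src->1->2->dst: bottleneck 1. Total 5.
No augmenting path remains in the residual graph.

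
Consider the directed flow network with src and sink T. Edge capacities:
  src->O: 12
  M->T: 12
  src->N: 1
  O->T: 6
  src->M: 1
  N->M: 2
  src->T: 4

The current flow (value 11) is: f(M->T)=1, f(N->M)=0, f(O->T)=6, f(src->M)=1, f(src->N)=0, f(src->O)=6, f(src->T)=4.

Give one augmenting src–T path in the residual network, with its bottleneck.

Residual along src->N->M->T: src->N: 1, N->M: 2, M->T: 11.
Bottleneck = min = 1.

src->N->M->T, bottleneck 1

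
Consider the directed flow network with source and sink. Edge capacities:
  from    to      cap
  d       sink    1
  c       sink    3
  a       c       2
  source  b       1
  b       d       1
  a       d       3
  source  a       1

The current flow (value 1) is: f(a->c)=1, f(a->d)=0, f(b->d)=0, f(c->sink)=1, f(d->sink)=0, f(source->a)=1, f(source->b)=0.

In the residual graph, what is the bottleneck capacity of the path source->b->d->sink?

1

Residual capacities along the path: source->b: 1, b->d: 1, d->sink: 1.
Minimum is 1.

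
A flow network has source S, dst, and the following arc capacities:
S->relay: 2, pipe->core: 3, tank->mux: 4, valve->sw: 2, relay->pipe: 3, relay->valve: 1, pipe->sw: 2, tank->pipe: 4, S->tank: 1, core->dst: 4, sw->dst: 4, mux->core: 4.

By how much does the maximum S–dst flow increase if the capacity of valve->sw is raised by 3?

Original max flow = 3.
Edge valve->sw does not cross the min cut (source side {S}), so extra capacity there cannot help.
New max flow = 3. Increase = 0.

0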